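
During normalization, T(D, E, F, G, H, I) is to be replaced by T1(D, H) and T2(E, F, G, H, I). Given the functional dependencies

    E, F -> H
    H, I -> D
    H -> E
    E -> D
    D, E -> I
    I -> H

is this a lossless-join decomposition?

Yes

Common attributes: T1 ∩ T2 = {H}.
Closure of {H}: H → E applies, adding E; E → D applies, adding D; D, E → I applies, adding I. So (H)⁺ = {D, E, H, I}.
This closure contains every attribute of T1, so T1 ∩ T2 → T1. The join is lossless.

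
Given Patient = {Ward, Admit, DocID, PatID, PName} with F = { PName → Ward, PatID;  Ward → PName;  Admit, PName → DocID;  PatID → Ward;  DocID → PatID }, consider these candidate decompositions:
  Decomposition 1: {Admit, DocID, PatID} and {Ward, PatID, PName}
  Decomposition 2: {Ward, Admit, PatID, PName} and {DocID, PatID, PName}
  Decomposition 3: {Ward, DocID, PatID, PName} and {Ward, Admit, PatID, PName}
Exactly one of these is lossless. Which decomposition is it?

Decomposition 1

Decomposition 1: common = {PatID}, closure = {Ward, PatID, PName} → lossless.
Decomposition 2: common = {PatID, PName}, closure = {Ward, PatID, PName} → lossy.
Decomposition 3: common = {Ward, PatID, PName}, closure = {Ward, PatID, PName} → lossy.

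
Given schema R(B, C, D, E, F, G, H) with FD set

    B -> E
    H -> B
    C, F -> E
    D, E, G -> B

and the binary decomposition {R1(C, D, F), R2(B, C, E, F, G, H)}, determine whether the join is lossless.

Common attributes: R1 ∩ R2 = {C, F}.
Closure of {C, F}: C, F → E applies, adding E. So (C, F)⁺ = {C, E, F}.
The closure contains neither all of R1 = {C, D, F} nor all of R2 = {B, C, E, F, G, H}, so the common attributes are not a superkey of either fragment. The join is lossy.

No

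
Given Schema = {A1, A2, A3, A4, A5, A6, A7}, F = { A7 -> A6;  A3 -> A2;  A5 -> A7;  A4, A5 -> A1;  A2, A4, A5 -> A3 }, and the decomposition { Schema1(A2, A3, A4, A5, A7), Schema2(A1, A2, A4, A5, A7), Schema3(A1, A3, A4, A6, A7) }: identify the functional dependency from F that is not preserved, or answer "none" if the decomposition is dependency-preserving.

A7 → A6 lies within Schema3.
A3 → A2 lies within Schema1.
A5 → A7 lies within Schema1.
A4, A5 → A1 lies within Schema2.
A2, A4, A5 → A3 lies within Schema1.
Every dependency is enforceable on the fragments, so the decomposition is dependency-preserving.

none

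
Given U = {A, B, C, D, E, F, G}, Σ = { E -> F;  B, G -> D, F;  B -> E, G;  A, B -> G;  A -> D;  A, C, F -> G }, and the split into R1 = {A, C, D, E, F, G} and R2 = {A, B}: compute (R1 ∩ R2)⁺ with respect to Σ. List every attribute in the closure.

A, D

R1 ∩ R2 = {A}.
A → D applies, adding D
Closure: {A, D}.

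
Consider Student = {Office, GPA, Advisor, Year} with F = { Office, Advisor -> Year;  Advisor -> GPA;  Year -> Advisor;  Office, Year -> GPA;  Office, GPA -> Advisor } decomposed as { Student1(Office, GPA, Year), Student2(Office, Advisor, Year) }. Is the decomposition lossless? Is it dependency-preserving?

lossless but not dependency-preserving

Lossless test: (Office, Year)⁺ = {Office, GPA, Advisor, Year}, which contains all of one fragment — lossless.
Dependency preservation: the restricted closure of {Advisor} across the fragments never reaches {GPA}, so Advisor → GPA cannot be enforced without a join — not preserved.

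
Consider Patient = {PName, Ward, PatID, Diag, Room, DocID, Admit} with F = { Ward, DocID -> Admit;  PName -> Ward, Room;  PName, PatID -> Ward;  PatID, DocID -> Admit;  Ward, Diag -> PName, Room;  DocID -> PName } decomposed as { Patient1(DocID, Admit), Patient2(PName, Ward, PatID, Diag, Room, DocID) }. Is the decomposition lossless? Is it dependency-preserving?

Lossless test: (DocID)⁺ = {PName, Ward, Room, DocID, Admit}, which contains all of one fragment — lossless.
Dependency preservation: Ward, DocID → Admit; PatID, DocID → Admit are not contained in any single fragment, but the restricted closure of each left-hand side across the fragments still reaches the right-hand side; the remaining FDs each lie inside some fragment. All dependencies are preserved.

lossless and dependency-preserving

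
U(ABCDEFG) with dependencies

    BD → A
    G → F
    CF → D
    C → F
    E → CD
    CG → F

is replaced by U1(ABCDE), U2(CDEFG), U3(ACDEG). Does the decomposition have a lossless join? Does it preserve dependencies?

Lossless test (chase): Rows 2 and 3 agree on G; apply G→F and equate their F entries. Rows 1 and 2 agree on C; apply C→F and equate their F entries. No row becomes fully distinguished — the join is lossy.
Dependency preservation: every FD's attributes lie within a single fragment, so each can be enforced locally — preserved.

lossy but dependency-preserving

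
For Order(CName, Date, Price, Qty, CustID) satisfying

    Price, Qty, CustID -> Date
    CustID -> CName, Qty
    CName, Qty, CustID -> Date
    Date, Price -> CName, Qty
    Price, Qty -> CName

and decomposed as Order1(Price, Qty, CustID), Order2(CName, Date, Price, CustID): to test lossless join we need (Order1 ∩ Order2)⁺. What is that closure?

Order1 ∩ Order2 = {Price, CustID}.
CustID → CName, Qty applies, adding CName, Qty
CName, Qty, CustID → Date applies, adding Date
Closure: {CName, Date, Price, Qty, CustID}.

CName, Date, Price, Qty, CustID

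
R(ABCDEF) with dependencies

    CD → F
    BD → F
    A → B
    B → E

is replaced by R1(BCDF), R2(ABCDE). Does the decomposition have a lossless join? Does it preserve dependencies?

Lossless test: (BCD)⁺ = {BCDEF}, which contains all of one fragment — lossless.
Dependency preservation: every FD's attributes lie within a single fragment, so each can be enforced locally — preserved.

lossless and dependency-preserving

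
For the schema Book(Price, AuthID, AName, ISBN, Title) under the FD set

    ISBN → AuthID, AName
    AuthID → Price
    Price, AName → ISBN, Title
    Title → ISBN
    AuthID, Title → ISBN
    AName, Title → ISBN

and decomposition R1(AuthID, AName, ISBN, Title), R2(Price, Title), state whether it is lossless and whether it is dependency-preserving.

lossless but not dependency-preserving

Lossless test: (Title)⁺ = {Price, AuthID, AName, ISBN, Title}, which contains all of one fragment — lossless.
Dependency preservation: the restricted closure of {AuthID} across the fragments never reaches {Price}, so AuthID → Price cannot be enforced without a join — not preserved.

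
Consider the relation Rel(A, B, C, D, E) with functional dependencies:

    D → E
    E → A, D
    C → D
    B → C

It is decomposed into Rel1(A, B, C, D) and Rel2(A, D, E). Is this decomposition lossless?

Common attributes: Rel1 ∩ Rel2 = {A, D}.
Closure of {A, D}: D → E applies, adding E. So (A, D)⁺ = {A, D, E}.
This closure contains every attribute of Rel2, so Rel1 ∩ Rel2 → Rel2. The join is lossless.

Yes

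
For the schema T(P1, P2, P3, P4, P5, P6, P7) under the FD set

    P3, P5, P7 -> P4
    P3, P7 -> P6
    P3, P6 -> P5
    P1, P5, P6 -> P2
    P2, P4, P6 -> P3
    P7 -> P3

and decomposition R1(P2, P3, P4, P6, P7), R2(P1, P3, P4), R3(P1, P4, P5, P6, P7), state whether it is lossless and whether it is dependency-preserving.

Lossless test (chase): Rows 1 and 3 agree on P7; apply P7→P3 and equate their P3 entries. Rows 1 and 3 agree on P3, P6; apply P3, P6→P5 and equate their P5 entries. No row becomes fully distinguished — the join is lossy.
Dependency preservation: the restricted closure of {P3, P6} across the fragments never reaches {P5}, so P3, P6 → P5 cannot be enforced without a join — not preserved.

lossy and not dependency-preserving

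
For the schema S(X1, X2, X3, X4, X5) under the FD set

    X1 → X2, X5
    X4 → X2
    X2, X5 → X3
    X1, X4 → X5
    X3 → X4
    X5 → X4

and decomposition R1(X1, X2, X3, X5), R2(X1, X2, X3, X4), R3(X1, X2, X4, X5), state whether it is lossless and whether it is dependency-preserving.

Lossless test (chase): Rows 1 and 2 agree on X1; apply X1→X2, X5 and equate their X2, X5 entries. Rows 1 and 3 agree on X2, X5; apply X2, X5→X3 and equate their X3 entries. Rows 1 and 2 agree on X3; apply X3→X4 and equate their X4 entries. Row 1 is now all distinguished symbols — the join is lossless.
Dependency preservation: every FD's attributes lie within a single fragment, so each can be enforced locally — preserved.

lossless and dependency-preserving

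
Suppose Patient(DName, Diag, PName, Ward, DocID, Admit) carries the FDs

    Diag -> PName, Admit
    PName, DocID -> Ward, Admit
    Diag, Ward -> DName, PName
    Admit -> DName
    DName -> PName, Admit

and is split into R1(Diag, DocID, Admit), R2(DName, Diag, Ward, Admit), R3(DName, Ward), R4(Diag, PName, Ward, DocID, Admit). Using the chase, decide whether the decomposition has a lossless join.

Yes

Chase test. Columns are DName, Diag, PName, Ward, DocID, Admit; row i has aⱼ where attribute j ∈ Ri, else bᵢⱼ.
Initial tableau (one row per fragment):
  row 1: b11 a2 b13 b14 a5 a6
  row 2: a1 a2 b23 a4 b25 a6
  row 3: a1 b32 b33 a4 b35 b36
  row 4: b41 a2 a3 a4 a5 a6
Rows 1 and 2 agree on Diag; apply Diag→PName, Admit and equate their PName, Admit entries.
Rows 1 and 4 agree on Diag; apply Diag→PName, Admit and equate their PName, Admit entries.
Rows 1 and 4 agree on PName, DocID; apply PName, DocID→Ward, Admit and equate their Ward, Admit entries.
Rows 1 and 2 agree on Diag, Ward; apply Diag, Ward→DName, PName and equate their DName, PName entries.
Rows 1 and 4 agree on Diag, Ward; apply Diag, Ward→DName, PName and equate their DName, PName entries.
Rows 1 and 3 agree on DName; apply DName→PName, Admit and equate their PName, Admit entries.
Row 1 is now all distinguished symbols — the join is lossless.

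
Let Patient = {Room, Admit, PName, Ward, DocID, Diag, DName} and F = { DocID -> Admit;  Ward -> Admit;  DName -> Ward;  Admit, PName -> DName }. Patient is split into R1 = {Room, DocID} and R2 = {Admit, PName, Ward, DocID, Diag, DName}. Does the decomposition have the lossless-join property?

No

Common attributes: R1 ∩ R2 = {DocID}.
Closure of {DocID}: DocID → Admit applies, adding Admit. So (DocID)⁺ = {Admit, DocID}.
The closure contains neither all of R1 = {Room, DocID} nor all of R2 = {Admit, PName, Ward, DocID, Diag, DName}, so the common attributes are not a superkey of either fragment. The join is lossy.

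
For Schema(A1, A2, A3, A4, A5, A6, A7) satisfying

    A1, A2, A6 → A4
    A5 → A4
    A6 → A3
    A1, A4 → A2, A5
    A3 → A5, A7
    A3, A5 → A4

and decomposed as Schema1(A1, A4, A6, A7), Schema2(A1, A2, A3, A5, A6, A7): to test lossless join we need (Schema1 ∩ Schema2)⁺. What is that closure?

Schema1 ∩ Schema2 = {A1, A6, A7}.
A6 → A3 applies, adding A3
A3 → A5, A7 applies, adding A5
A3, A5 → A4 applies, adding A4
A1, A4 → A2, A5 applies, adding A2
Closure: {A1, A2, A3, A4, A5, A6, A7}.

A1, A2, A3, A4, A5, A6, A7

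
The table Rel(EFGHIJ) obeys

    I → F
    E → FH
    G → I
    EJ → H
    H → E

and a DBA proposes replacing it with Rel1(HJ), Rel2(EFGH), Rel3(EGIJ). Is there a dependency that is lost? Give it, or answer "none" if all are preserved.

I → F

Check I → F: no single fragment contains all of {FI}, and the restricted closure of {I} across the fragments never reaches {F}.
E → FH is preserved.
G → I is preserved.
EJ → H is preserved.
H → E is preserved.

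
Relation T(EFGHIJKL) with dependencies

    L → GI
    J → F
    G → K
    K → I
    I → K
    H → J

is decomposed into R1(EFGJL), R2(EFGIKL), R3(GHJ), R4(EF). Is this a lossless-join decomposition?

Chase test. Columns are EFGHIJKL; row i has aⱼ where attribute j ∈ Ri, else bᵢⱼ.
Initial tableau (one row per fragment):
  row 1: a1 a2 a3 b14 b15 a6 b17 a8
  row 2: a1 a2 a3 b24 a5 b26 a7 a8
  row 3: b31 b32 a3 a4 b35 a6 b37 b38
  row 4: a1 a2 b43 b44 b45 b46 b47 b48
Rows 1 and 2 agree on L; apply L→GI and equate their GI entries.
Rows 1 and 3 agree on J; apply J→F and equate their F entries.
Rows 1 and 2 agree on G; apply G→K and equate their K entries.
Rows 1 and 3 agree on G; apply G→K and equate their K entries.
Rows 1 and 3 agree on K; apply K→I and equate their I entries.
No row becomes fully distinguished — the join is lossy.

No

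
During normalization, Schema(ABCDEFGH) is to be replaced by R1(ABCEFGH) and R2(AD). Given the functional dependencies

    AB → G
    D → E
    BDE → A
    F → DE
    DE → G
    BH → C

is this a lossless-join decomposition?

No

Common attributes: R1 ∩ R2 = {A}.
No dependency enlarges {A}, so (A)⁺ = {A}.
The closure contains neither all of R1 = {ABCEFGH} nor all of R2 = {AD}, so the common attributes are not a superkey of either fragment. The join is lossy.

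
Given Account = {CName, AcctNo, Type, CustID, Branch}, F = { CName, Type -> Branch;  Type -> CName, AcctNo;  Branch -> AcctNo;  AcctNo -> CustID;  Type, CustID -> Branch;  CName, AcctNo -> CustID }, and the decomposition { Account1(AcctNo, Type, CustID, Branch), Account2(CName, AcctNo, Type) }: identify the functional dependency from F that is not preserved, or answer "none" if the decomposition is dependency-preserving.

CName, Type → Branch: restricted closure across fragments reaches Branch.
Type → CName, AcctNo lies within Account2.
Branch → AcctNo lies within Account1.
AcctNo → CustID lies within Account1.
Type, CustID → Branch lies within Account1.
CName, AcctNo → CustID: restricted closure across fragments reaches CustID.
Every dependency is enforceable on the fragments, so the decomposition is dependency-preserving.

none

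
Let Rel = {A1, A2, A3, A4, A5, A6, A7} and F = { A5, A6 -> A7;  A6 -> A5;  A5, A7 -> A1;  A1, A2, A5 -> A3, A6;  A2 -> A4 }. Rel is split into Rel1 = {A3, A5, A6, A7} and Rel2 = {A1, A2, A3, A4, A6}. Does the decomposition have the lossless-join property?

Common attributes: Rel1 ∩ Rel2 = {A3, A6}.
Closure of {A3, A6}: A6 → A5 applies, adding A5; A5, A6 → A7 applies, adding A7; A5, A7 → A1 applies, adding A1. So (A3, A6)⁺ = {A1, A3, A5, A6, A7}.
This closure contains every attribute of Rel1, so Rel1 ∩ Rel2 → Rel1. The join is lossless.

Yes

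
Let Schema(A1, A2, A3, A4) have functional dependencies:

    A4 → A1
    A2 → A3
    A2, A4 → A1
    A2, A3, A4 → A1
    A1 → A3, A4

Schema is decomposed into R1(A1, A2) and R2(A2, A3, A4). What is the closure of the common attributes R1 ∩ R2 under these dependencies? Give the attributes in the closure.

R1 ∩ R2 = {A2}.
A2 → A3 applies, adding A3
Closure: {A2, A3}.

A2, A3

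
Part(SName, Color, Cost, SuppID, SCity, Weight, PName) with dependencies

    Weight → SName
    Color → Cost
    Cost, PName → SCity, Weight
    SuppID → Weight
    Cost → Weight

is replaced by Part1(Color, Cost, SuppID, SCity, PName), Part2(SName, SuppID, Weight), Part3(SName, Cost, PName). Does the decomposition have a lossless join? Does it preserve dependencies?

lossless but not dependency-preserving

Lossless test (chase): Rows 1 and 3 agree on Cost, PName; apply Cost, PName→SCity, Weight and equate their SCity, Weight entries. Rows 1 and 2 agree on SuppID; apply SuppID→Weight and equate their Weight entries. Rows 1 and 2 agree on Weight; apply Weight→SName and equate their SName entries. Row 1 is now all distinguished symbols — the join is lossless.
Dependency preservation: the restricted closure of {Cost, PName} across the fragments never reaches {SCity, Weight}, so Cost, PName → SCity, Weight cannot be enforced without a join — not preserved.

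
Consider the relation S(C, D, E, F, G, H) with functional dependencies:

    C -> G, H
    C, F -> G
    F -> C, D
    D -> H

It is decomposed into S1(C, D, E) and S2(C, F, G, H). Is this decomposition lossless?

No

Common attributes: S1 ∩ S2 = {C}.
Closure of {C}: C → G, H applies, adding G, H. So (C)⁺ = {C, G, H}.
The closure contains neither all of S1 = {C, D, E} nor all of S2 = {C, F, G, H}, so the common attributes are not a superkey of either fragment. The join is lossy.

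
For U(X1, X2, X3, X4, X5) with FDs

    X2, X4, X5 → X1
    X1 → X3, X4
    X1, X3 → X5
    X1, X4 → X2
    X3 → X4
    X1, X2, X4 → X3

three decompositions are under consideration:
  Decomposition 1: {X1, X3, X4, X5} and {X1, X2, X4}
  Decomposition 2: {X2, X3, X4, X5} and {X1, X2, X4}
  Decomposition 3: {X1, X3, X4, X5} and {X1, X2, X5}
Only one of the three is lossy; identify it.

Decomposition 1: common = {X1, X4}, closure = {X1, X2, X3, X4, X5} → lossless.
Decomposition 2: common = {X2, X4}, closure = {X2, X4} → lossy.
Decomposition 3: common = {X1, X5}, closure = {X1, X2, X3, X4, X5} → lossless.

Decomposition 2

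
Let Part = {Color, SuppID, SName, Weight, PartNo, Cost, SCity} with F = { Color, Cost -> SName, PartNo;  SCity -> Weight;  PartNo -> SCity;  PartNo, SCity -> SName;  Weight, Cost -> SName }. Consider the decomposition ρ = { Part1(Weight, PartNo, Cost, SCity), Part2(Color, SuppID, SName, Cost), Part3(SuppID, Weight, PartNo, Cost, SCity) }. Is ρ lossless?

No

Chase test. Columns are Color, SuppID, SName, Weight, PartNo, Cost, SCity; row i has aⱼ where attribute j ∈ Parti, else bᵢⱼ.
Initial tableau (one row per fragment):
  row 1: b11 b12 b13 a4 a5 a6 a7
  row 2: a1 a2 a3 b24 b25 a6 b27
  row 3: b31 a2 b33 a4 a5 a6 a7
Rows 1 and 3 agree on PartNo, SCity; apply PartNo, SCity→SName and equate their SName entries.
No row becomes fully distinguished — the join is lossy.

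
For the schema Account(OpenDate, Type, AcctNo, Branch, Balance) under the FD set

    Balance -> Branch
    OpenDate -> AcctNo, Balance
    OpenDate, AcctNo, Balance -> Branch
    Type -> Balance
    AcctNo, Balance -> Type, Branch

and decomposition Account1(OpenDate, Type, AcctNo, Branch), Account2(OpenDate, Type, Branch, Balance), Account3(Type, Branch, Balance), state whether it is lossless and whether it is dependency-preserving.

lossless but not dependency-preserving

Lossless test (chase): Rows 1 and 2 agree on OpenDate; apply OpenDate→AcctNo, Balance and equate their AcctNo, Balance entries. Row 1 is now all distinguished symbols — the join is lossless.
Dependency preservation: the restricted closure of {AcctNo, Balance} across the fragments never reaches {Type, Branch}, so AcctNo, Balance → Type, Branch cannot be enforced without a join — not preserved.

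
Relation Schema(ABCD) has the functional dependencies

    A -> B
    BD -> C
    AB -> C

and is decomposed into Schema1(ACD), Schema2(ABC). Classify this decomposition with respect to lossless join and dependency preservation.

Lossless test: (AC)⁺ = {ABC}, which contains all of one fragment — lossless.
Dependency preservation: the restricted closure of {BD} across the fragments never reaches {C}, so BD → C cannot be enforced without a join — not preserved.

lossless but not dependency-preserving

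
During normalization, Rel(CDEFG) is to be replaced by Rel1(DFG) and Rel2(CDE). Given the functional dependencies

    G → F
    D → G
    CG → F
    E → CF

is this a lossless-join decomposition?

Common attributes: Rel1 ∩ Rel2 = {D}.
Closure of {D}: D → G applies, adding G; G → F applies, adding F. So (D)⁺ = {DFG}.
This closure contains every attribute of Rel1, so Rel1 ∩ Rel2 → Rel1. The join is lossless.

Yes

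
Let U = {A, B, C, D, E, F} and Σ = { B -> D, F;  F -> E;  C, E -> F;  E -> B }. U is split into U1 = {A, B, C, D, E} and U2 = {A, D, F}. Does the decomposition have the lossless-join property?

No

Common attributes: U1 ∩ U2 = {A, D}.
No dependency enlarges {A, D}, so (A, D)⁺ = {A, D}.
The closure contains neither all of U1 = {A, B, C, D, E} nor all of U2 = {A, D, F}, so the common attributes are not a superkey of either fragment. The join is lossy.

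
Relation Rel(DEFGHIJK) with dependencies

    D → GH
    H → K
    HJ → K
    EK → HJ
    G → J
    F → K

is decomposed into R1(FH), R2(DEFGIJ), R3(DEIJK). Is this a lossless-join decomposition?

No

Chase test. Columns are DEFGHIJK; row i has aⱼ where attribute j ∈ Ri, else bᵢⱼ.
Initial tableau (one row per fragment):
  row 1: b11 b12 a3 b14 a5 b16 b17 b18
  row 2: a1 a2 a3 a4 b25 a6 a7 b28
  row 3: a1 a2 b33 b34 b35 a6 a7 a8
Rows 2 and 3 agree on D; apply D→GH and equate their GH entries.
Rows 2 and 3 agree on H; apply H→K and equate their K entries.
Rows 1 and 2 agree on F; apply F→K and equate their K entries.
No row becomes fully distinguished — the join is lossy.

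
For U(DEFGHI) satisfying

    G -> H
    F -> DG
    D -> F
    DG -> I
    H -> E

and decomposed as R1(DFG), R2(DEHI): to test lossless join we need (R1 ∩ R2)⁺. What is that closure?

DEFGHI

R1 ∩ R2 = {D}.
D → F applies, adding F
F → DG applies, adding G
DG → I applies, adding I
G → H applies, adding H
H → E applies, adding E
Closure: {DEFGHI}.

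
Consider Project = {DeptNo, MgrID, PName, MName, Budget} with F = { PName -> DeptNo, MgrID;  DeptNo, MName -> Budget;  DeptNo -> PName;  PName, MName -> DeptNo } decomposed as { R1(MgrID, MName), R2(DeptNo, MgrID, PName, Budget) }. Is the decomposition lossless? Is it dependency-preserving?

Lossless test: (MgrID)⁺ = {MgrID}, which is a superkey of neither fragment — lossy.
Dependency preservation: the restricted closure of {DeptNo, MName} across the fragments never reaches {Budget}, so DeptNo, MName → Budget cannot be enforced without a join — not preserved.

lossy and not dependency-preserving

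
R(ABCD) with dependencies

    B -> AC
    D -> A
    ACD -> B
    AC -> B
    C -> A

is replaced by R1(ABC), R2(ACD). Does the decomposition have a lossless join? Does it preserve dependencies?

lossless and dependency-preserving

Lossless test: (AC)⁺ = {ABC}, which contains all of one fragment — lossless.
Dependency preservation: ACD → B is not contained in any single fragment, but the restricted closure of its left-hand side across the fragments still reaches the right-hand side; the remaining FDs each lie inside some fragment. All dependencies are preserved.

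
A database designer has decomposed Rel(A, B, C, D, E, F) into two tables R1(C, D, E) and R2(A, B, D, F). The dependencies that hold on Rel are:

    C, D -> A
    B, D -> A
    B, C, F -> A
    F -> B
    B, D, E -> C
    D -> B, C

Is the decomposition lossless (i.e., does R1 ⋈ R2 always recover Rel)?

Common attributes: R1 ∩ R2 = {D}.
Closure of {D}: D → B, C applies, adding B, C; C, D → A applies, adding A. So (D)⁺ = {A, B, C, D}.
The closure contains neither all of R1 = {C, D, E} nor all of R2 = {A, B, D, F}, so the common attributes are not a superkey of either fragment. The join is lossy.

No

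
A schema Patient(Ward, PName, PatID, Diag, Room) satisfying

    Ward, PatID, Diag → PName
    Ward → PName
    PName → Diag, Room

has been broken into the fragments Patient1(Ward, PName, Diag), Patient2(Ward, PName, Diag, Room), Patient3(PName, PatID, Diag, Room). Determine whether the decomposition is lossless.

No

Chase test. Columns are Ward, PName, PatID, Diag, Room; row i has aⱼ where attribute j ∈ Patienti, else bᵢⱼ.
Initial tableau (one row per fragment):
  row 1: a1 a2 b13 a4 b15
  row 2: a1 a2 b23 a4 a5
  row 3: b31 a2 a3 a4 a5
Rows 1 and 2 agree on PName; apply PName→Diag, Room and equate their Diag, Room entries.
No row becomes fully distinguished — the join is lossy.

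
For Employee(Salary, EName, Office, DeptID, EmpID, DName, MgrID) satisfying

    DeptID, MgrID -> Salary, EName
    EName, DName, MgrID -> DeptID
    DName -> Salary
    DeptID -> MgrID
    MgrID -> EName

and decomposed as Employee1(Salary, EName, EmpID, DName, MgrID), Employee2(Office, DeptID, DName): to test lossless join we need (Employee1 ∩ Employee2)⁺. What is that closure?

Employee1 ∩ Employee2 = {DName}.
DName → Salary applies, adding Salary
Closure: {Salary, DName}.

Salary, DName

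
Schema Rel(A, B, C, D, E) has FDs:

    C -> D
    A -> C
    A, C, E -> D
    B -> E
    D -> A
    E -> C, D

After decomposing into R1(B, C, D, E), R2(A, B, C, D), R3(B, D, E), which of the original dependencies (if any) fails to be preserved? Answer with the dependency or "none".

none

C → D lies within R1.
A → C lies within R2.
A, C, E → D: restricted closure across fragments reaches D.
B → E lies within R1.
D → A lies within R2.
E → C, D lies within R1.
Every dependency is enforceable on the fragments, so the decomposition is dependency-preserving.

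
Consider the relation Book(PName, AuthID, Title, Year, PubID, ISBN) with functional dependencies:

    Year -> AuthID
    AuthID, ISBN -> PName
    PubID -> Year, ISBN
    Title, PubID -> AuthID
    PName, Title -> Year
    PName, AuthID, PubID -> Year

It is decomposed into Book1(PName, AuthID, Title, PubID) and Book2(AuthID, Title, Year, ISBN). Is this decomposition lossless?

Common attributes: Book1 ∩ Book2 = {AuthID, Title}.
No dependency enlarges {AuthID, Title}, so (AuthID, Title)⁺ = {AuthID, Title}.
The closure contains neither all of Book1 = {PName, AuthID, Title, PubID} nor all of Book2 = {AuthID, Title, Year, ISBN}, so the common attributes are not a superkey of either fragment. The join is lossy.

No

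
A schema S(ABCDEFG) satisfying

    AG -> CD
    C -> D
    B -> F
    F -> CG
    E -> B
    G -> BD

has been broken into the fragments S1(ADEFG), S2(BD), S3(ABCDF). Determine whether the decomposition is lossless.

Yes

Chase test. Columns are ABCDEFG; row i has aⱼ where attribute j ∈ Si, else bᵢⱼ.
Initial tableau (one row per fragment):
  row 1: a1 b12 b13 a4 a5 a6 a7
  row 2: b21 a2 b23 a4 b25 b26 b27
  row 3: a1 a2 a3 a4 b35 a6 b37
Rows 2 and 3 agree on B; apply B→F and equate their F entries.
Rows 1 and 2 agree on F; apply F→CG and equate their CG entries.
Rows 1 and 3 agree on F; apply F→CG and equate their CG entries.
Rows 1 and 2 agree on G; apply G→BD and equate their BD entries.
Row 1 is now all distinguished symbols — the join is lossless.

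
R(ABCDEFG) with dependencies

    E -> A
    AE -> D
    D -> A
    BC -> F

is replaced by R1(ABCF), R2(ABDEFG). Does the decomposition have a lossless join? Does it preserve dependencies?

Lossless test: (ABF)⁺ = {ABF}, which is a superkey of neither fragment — lossy.
Dependency preservation: every FD's attributes lie within a single fragment, so each can be enforced locally — preserved.

lossy but dependency-preserving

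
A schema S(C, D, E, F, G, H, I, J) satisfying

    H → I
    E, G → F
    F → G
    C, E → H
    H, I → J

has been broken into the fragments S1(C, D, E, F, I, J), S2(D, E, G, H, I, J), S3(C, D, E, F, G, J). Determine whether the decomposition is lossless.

Chase test. Columns are C, D, E, F, G, H, I, J; row i has aⱼ where attribute j ∈ Si, else bᵢⱼ.
Initial tableau (one row per fragment):
  row 1: a1 a2 a3 a4 b15 b16 a7 a8
  row 2: b21 a2 a3 b24 a5 a6 a7 a8
  row 3: a1 a2 a3 a4 a5 b36 b37 a8
Rows 2 and 3 agree on E, G; apply E, G→F and equate their F entries.
Rows 1 and 2 agree on F; apply F→G and equate their G entries.
Rows 1 and 3 agree on C, E; apply C, E→H and equate their H entries.
Rows 1 and 3 agree on H; apply H→I and equate their I entries.
No row becomes fully distinguished — the join is lossy.

No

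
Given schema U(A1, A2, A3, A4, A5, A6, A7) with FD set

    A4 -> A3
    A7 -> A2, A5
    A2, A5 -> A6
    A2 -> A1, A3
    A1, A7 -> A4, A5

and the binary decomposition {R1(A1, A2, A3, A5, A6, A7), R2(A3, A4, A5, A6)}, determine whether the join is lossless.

Common attributes: R1 ∩ R2 = {A3, A5, A6}.
No dependency enlarges {A3, A5, A6}, so (A3, A5, A6)⁺ = {A3, A5, A6}.
The closure contains neither all of R1 = {A1, A2, A3, A5, A6, A7} nor all of R2 = {A3, A4, A5, A6}, so the common attributes are not a superkey of either fragment. The join is lossy.

No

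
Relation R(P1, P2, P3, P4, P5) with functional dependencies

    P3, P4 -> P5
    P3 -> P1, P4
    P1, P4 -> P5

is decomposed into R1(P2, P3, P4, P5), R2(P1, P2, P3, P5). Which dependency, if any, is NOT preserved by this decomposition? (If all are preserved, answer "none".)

Check P1, P4 → P5: no single fragment contains all of {P1, P4, P5}, and the restricted closure of {P1, P4} across the fragments never reaches {P5}.
P3, P4 → P5 is preserved.
P3 → P1, P4 is preserved.

P1, P4 -> P5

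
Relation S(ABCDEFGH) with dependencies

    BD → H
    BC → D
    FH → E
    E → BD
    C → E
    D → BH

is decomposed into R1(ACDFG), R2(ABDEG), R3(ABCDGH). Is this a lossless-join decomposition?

No

Chase test. Columns are ABCDEFGH; row i has aⱼ where attribute j ∈ Ri, else bᵢⱼ.
Initial tableau (one row per fragment):
  row 1: a1 b12 a3 a4 b15 a6 a7 b18
  row 2: a1 a2 b23 a4 a5 b26 a7 b28
  row 3: a1 a2 a3 a4 b35 b36 a7 a8
Rows 2 and 3 agree on BD; apply BD→H and equate their H entries.
Rows 1 and 3 agree on C; apply C→E and equate their E entries.
Rows 1 and 2 agree on D; apply D→BH and equate their BH entries.
No row becomes fully distinguished — the join is lossy.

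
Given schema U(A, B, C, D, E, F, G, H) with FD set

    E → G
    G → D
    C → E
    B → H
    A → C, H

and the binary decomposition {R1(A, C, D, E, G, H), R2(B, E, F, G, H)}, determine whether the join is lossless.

No

Common attributes: R1 ∩ R2 = {E, G, H}.
Closure of {E, G, H}: G → D applies, adding D. So (E, G, H)⁺ = {D, E, G, H}.
The closure contains neither all of R1 = {A, C, D, E, G, H} nor all of R2 = {B, E, F, G, H}, so the common attributes are not a superkey of either fragment. The join is lossy.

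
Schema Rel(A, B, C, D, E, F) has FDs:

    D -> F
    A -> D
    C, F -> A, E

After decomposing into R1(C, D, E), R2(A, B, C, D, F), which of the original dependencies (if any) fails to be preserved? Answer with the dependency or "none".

D → F lies within R2.
A → D lies within R2.
C, F → A, E: restricted closure across fragments reaches A, E.
Every dependency is enforceable on the fragments, so the decomposition is dependency-preserving.

none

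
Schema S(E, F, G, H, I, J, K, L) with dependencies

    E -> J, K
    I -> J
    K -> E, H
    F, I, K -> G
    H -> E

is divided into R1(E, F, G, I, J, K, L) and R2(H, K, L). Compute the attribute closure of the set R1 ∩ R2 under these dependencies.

E, H, J, K, L

R1 ∩ R2 = {K, L}.
K → E, H applies, adding E, H
E → J, K applies, adding J
Closure: {E, H, J, K, L}.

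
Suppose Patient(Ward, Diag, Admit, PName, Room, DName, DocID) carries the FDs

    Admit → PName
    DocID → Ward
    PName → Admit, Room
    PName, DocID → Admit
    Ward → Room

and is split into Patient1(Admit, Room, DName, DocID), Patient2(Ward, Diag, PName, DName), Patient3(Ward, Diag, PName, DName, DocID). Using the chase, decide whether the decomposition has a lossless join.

Chase test. Columns are Ward, Diag, Admit, PName, Room, DName, DocID; row i has aⱼ where attribute j ∈ Patienti, else bᵢⱼ.
Initial tableau (one row per fragment):
  row 1: b11 b12 a3 b14 a5 a6 a7
  row 2: a1 a2 b23 a4 b25 a6 b27
  row 3: a1 a2 b33 a4 b35 a6 a7
Rows 1 and 3 agree on DocID; apply DocID→Ward and equate their Ward entries.
Rows 2 and 3 agree on PName; apply PName→Admit, Room and equate their Admit, Room entries.
Rows 1 and 2 agree on Ward; apply Ward→Room and equate their Room entries.
No row becomes fully distinguished — the join is lossy.

No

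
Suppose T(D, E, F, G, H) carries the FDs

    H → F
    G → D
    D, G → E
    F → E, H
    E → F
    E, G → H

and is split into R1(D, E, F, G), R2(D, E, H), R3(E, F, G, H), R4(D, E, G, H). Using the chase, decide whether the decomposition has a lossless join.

Yes

Chase test. Columns are D, E, F, G, H; row i has aⱼ where attribute j ∈ Ri, else bᵢⱼ.
Initial tableau (one row per fragment):
  row 1: a1 a2 a3 a4 b15
  row 2: a1 a2 b23 b24 a5
  row 3: b31 a2 a3 a4 a5
  row 4: a1 a2 b43 a4 a5
Rows 2 and 3 agree on H; apply H→F and equate their F entries.
Rows 2 and 4 agree on H; apply H→F and equate their F entries.
Rows 1 and 3 agree on G; apply G→D and equate their D entries.
Rows 1 and 2 agree on F; apply F→E, H and equate their E, H entries.
Row 1 is now all distinguished symbols — the join is lossless.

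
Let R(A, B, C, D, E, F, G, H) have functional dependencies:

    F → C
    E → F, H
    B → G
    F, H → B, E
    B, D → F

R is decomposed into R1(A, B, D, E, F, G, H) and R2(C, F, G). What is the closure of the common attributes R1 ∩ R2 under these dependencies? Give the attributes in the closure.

R1 ∩ R2 = {F, G}.
F → C applies, adding C
Closure: {C, F, G}.

C, F, G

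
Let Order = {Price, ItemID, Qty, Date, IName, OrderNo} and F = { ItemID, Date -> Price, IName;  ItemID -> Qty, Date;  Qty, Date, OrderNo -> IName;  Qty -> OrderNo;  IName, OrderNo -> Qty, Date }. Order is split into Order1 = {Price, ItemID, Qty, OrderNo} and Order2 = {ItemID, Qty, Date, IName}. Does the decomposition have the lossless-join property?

Yes

Common attributes: Order1 ∩ Order2 = {ItemID, Qty}.
Closure of {ItemID, Qty}: ItemID → Qty, Date applies, adding Date; Qty → OrderNo applies, adding OrderNo; ItemID, Date → Price, IName applies, adding Price, IName. So (ItemID, Qty)⁺ = {Price, ItemID, Qty, Date, IName, OrderNo}.
This closure contains every attribute of Order1, so Order1 ∩ Order2 → Order1. The join is lossless.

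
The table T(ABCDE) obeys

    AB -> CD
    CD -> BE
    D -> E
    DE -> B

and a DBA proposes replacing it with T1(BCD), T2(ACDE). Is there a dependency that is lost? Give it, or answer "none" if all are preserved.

AB -> CD

Check AB → CD: no single fragment contains all of {ABCD}, and the restricted closure of {AB} across the fragments never reaches {CD}.
CD → BE is preserved.
D → E is preserved.
DE → B is preserved.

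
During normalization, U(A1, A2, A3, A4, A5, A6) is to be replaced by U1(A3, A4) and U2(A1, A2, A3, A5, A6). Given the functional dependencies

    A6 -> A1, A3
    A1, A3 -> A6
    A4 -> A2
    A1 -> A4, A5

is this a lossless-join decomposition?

Common attributes: U1 ∩ U2 = {A3}.
No dependency enlarges {A3}, so (A3)⁺ = {A3}.
The closure contains neither all of U1 = {A3, A4} nor all of U2 = {A1, A2, A3, A5, A6}, so the common attributes are not a superkey of either fragment. The join is lossy.

No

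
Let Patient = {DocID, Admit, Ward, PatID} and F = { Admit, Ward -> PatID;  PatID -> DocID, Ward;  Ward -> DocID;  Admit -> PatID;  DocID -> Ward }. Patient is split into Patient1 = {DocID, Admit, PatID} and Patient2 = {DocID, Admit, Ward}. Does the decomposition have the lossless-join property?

Common attributes: Patient1 ∩ Patient2 = {DocID, Admit}.
Closure of {DocID, Admit}: Admit → PatID applies, adding PatID; DocID → Ward applies, adding Ward. So (DocID, Admit)⁺ = {DocID, Admit, Ward, PatID}.
This closure contains every attribute of Patient1, so Patient1 ∩ Patient2 → Patient1. The join is lossless.

Yes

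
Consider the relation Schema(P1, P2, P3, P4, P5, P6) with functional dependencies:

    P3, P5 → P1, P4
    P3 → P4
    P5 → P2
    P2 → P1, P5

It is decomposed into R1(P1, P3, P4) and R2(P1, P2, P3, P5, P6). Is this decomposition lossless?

Yes

Common attributes: R1 ∩ R2 = {P1, P3}.
Closure of {P1, P3}: P3 → P4 applies, adding P4. So (P1, P3)⁺ = {P1, P3, P4}.
This closure contains every attribute of R1, so R1 ∩ R2 → R1. The join is lossless.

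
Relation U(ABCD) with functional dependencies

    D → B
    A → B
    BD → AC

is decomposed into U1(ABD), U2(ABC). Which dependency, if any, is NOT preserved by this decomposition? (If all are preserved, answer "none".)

BD → AC

Check BD → AC: no single fragment contains all of {ABCD}, and the restricted closure of {BD} across the fragments never reaches {AC}.
D → B is preserved.
A → B is preserved.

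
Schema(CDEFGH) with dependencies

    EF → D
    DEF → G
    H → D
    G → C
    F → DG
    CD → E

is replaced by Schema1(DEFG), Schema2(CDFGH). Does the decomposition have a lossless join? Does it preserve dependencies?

lossless but not dependency-preserving

Lossless test: (DFG)⁺ = {CDEFG}, which contains all of one fragment — lossless.
Dependency preservation: the restricted closure of {CD} across the fragments never reaches {E}, so CD → E cannot be enforced without a join — not preserved.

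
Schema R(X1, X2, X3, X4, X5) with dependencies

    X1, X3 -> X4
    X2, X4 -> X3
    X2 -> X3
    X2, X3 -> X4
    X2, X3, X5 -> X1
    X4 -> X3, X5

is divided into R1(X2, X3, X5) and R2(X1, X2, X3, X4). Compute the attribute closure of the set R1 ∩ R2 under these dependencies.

R1 ∩ R2 = {X2, X3}.
X2, X3 → X4 applies, adding X4
X4 → X3, X5 applies, adding X5
X2, X3, X5 → X1 applies, adding X1
Closure: {X1, X2, X3, X4, X5}.

X1, X2, X3, X4, X5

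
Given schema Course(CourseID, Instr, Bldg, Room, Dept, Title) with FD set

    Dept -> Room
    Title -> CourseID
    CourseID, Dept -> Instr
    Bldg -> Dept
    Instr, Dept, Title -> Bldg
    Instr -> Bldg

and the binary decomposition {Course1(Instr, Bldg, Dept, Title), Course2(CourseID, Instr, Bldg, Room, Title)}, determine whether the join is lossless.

Yes

Common attributes: Course1 ∩ Course2 = {Instr, Bldg, Title}.
Closure of {Instr, Bldg, Title}: Title → CourseID applies, adding CourseID; Bldg → Dept applies, adding Dept; Dept → Room applies, adding Room. So (Instr, Bldg, Title)⁺ = {CourseID, Instr, Bldg, Room, Dept, Title}.
This closure contains every attribute of Course1, so Course1 ∩ Course2 → Course1. The join is lossless.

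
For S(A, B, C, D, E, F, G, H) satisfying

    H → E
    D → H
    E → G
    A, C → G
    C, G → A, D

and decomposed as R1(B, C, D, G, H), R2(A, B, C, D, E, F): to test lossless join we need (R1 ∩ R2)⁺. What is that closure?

R1 ∩ R2 = {B, C, D}.
D → H applies, adding H
H → E applies, adding E
E → G applies, adding G
C, G → A, D applies, adding A
Closure: {A, B, C, D, E, G, H}.

A, B, C, D, E, G, H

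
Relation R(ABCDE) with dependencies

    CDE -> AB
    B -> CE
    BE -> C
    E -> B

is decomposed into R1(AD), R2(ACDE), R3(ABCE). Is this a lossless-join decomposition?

Yes

Chase test. Columns are ABCDE; row i has aⱼ where attribute j ∈ Ri, else bᵢⱼ.
Initial tableau (one row per fragment):
  row 1: a1 b12 b13 a4 b15
  row 2: a1 b22 a3 a4 a5
  row 3: a1 a2 a3 b34 a5
Rows 2 and 3 agree on E; apply E→B and equate their B entries.
Row 2 is now all distinguished symbols — the join is lossless.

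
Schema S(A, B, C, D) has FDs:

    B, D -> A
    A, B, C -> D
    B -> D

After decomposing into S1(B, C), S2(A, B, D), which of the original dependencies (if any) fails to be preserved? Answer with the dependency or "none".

B, D → A lies within S2.
A, B, C → D: restricted closure across fragments reaches D.
B → D lies within S2.
Every dependency is enforceable on the fragments, so the decomposition is dependency-preserving.

none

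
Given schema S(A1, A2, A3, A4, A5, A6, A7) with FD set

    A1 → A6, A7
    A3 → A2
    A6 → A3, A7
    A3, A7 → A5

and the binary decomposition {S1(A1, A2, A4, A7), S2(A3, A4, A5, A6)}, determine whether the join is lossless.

Common attributes: S1 ∩ S2 = {A4}.
No dependency enlarges {A4}, so (A4)⁺ = {A4}.
The closure contains neither all of S1 = {A1, A2, A4, A7} nor all of S2 = {A3, A4, A5, A6}, so the common attributes are not a superkey of either fragment. The join is lossy.

No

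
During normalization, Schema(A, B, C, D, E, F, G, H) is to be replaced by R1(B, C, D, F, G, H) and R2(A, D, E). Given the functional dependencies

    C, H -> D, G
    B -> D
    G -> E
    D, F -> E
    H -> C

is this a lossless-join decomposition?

No

Common attributes: R1 ∩ R2 = {D}.
No dependency enlarges {D}, so (D)⁺ = {D}.
The closure contains neither all of R1 = {B, C, D, F, G, H} nor all of R2 = {A, D, E}, so the common attributes are not a superkey of either fragment. The join is lossy.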